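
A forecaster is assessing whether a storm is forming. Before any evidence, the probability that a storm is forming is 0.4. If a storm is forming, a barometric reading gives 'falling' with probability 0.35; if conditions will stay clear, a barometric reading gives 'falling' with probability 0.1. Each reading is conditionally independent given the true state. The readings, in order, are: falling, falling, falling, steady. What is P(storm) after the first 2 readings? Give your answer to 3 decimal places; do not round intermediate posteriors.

After 'falling': P(storm) = 0.35·0.4000 / (0.35·0.4000 + 0.1·0.6000) ≈ 0.7000
After 'falling': P(storm) = 0.35·0.7000 / (0.35·0.7000 + 0.1·0.3000) ≈ 0.8909

0.891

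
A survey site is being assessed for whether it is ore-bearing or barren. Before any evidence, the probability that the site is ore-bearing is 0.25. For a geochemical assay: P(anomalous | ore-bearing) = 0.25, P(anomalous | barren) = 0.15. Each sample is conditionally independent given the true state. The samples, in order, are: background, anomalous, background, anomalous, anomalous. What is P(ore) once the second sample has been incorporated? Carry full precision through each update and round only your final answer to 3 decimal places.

After 'background': P(ore) = 0.75·0.2500 / (0.75·0.2500 + 0.85·0.7500) ≈ 0.2273
After 'anomalous': P(ore) = 0.25·0.2273 / (0.25·0.2273 + 0.15·0.7727) ≈ 0.3289

0.329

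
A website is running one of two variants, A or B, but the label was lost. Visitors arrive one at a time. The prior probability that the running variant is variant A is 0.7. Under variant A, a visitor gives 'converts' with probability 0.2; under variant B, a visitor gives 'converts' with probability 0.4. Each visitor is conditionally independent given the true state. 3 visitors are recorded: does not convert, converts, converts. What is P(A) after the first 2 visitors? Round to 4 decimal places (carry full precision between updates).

After 'does not convert': P(A) = 0.8·0.7000 / (0.8·0.7000 + 0.6·0.3000) ≈ 0.7568
After 'converts': P(A) = 0.2·0.7568 / (0.2·0.7568 + 0.4·0.2432) ≈ 0.6087

0.6087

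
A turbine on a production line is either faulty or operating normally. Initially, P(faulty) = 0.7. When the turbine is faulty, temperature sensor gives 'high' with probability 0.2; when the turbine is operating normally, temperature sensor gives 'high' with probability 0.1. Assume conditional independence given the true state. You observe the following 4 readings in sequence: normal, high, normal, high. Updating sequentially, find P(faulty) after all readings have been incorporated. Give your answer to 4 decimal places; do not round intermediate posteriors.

0.8806

After 'normal': P(faulty) = 0.8·0.7000 / (0.8·0.7000 + 0.9·0.3000) ≈ 0.6747
After 'high': P(faulty) = 0.2·0.6747 / (0.2·0.6747 + 0.1·0.3253) ≈ 0.8058
After 'normal': P(faulty) = 0.8·0.8058 / (0.8·0.8058 + 0.9·0.1942) ≈ 0.7867
After 'high': P(faulty) = 0.2·0.7867 / (0.2·0.7867 + 0.1·0.2133) ≈ 0.8806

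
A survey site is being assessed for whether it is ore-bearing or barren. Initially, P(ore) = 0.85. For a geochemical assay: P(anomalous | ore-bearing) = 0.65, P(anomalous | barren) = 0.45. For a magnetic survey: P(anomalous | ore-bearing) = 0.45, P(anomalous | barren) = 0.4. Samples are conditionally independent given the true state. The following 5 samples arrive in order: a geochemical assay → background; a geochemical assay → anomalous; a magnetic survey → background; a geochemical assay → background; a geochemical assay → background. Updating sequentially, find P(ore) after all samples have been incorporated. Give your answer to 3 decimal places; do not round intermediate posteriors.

0.659

Apply Bayes' rule sequentially, carrying P(ore) forward.
After a geochemical assay='background': P(ore) = 0.35·0.8500 / (0.35·0.8500 + 0.55·0.1500) ≈ 0.7829
After a geochemical assay='anomalous': P(ore) = 0.65·0.7829 / (0.65·0.7829 + 0.45·0.2171) ≈ 0.8389
After a magnetic survey='background': P(ore) = 0.55·0.8389 / (0.55·0.8389 + 0.6·0.1611) ≈ 0.8268
After a geochemical assay='background': P(ore) = 0.35·0.8268 / (0.35·0.8268 + 0.55·0.1732) ≈ 0.7524
After a geochemical assay='background': P(ore) = 0.35·0.7524 / (0.35·0.7524 + 0.55·0.2476) ≈ 0.6591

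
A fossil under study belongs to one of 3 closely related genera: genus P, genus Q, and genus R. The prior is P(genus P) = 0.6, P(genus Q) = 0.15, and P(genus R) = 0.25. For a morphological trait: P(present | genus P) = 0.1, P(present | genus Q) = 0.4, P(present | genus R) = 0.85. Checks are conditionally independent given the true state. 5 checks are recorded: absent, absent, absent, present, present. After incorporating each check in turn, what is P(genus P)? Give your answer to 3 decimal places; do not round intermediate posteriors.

After 'absent': normaliser = 0.9·0.6000 + 0.6·0.1500 + 0.15·0.2500; P(genus P) ≈ 0.8090, P(genus Q) ≈ 0.1348, P(genus R) ≈ 0.0562
After 'absent': normaliser = 0.9·0.8090 + 0.6·0.1348 + 0.15·0.0562; P(genus P) ≈ 0.8907, P(genus Q) ≈ 0.0990, P(genus R) ≈ 0.0103
After 'absent': normaliser = 0.9·0.8907 + 0.6·0.0990 + 0.15·0.0103; P(genus P) ≈ 0.9294, P(genus Q) ≈ 0.0688, P(genus R) ≈ 0.0018
After 'present': normaliser = 0.1·0.9294 + 0.4·0.0688 + 0.85·0.0018; P(genus P) ≈ 0.7618, P(genus Q) ≈ 0.2257, P(genus R) ≈ 0.0125
After 'present': normaliser = 0.1·0.7618 + 0.4·0.2257 + 0.85·0.0125; P(genus P) ≈ 0.4302, P(genus Q) ≈ 0.5099, P(genus R) ≈ 0.0600

0.430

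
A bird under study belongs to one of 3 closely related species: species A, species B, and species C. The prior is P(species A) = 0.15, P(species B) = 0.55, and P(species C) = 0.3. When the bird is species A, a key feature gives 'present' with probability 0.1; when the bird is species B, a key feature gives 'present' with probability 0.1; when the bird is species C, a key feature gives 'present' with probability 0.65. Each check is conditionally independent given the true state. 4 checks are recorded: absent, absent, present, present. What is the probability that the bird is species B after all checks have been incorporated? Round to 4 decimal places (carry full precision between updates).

0.2102

After 'absent': normaliser = 0.9·0.1500 + 0.9·0.5500 + 0.35·0.3000; P(species A) ≈ 0.1837, P(species B) ≈ 0.6735, P(species C) ≈ 0.1429
After 'absent': normaliser = 0.9·0.1837 + 0.9·0.6735 + 0.35·0.1429; P(species A) ≈ 0.2012, P(species B) ≈ 0.7379, P(species C) ≈ 0.0609
After 'present': normaliser = 0.1·0.2012 + 0.1·0.7379 + 0.65·0.0609; P(species A) ≈ 0.1508, P(species B) ≈ 0.5528, P(species C) ≈ 0.2964
After 'present': normaliser = 0.1·0.1508 + 0.1·0.5528 + 0.65·0.2964; P(species A) ≈ 0.0573, P(species B) ≈ 0.2102, P(species C) ≈ 0.7325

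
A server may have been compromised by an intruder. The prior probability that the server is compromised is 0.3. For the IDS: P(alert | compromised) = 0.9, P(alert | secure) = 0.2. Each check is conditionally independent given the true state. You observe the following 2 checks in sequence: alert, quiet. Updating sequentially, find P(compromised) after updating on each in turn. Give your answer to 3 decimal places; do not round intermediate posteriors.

After 'alert': P(compromised) = 0.9·0.3000 / (0.9·0.3000 + 0.2·0.7000) ≈ 0.6585
After 'quiet': P(compromised) = 0.1·0.6585 / (0.1·0.6585 + 0.8·0.3415) ≈ 0.1942

0.194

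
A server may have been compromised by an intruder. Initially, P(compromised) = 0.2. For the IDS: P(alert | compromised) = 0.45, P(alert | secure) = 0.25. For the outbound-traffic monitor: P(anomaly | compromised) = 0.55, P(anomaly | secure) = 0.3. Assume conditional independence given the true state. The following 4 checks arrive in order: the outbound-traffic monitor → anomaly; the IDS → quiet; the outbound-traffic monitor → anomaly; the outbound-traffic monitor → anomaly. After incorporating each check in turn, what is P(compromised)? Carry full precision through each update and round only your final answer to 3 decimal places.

0.530

After the outbound-traffic monitor='anomaly': P(compromised) = 0.55·0.2000 / (0.55·0.2000 + 0.3·0.8000) ≈ 0.3143
After the IDS='quiet': P(compromised) = 0.55·0.3143 / (0.55·0.3143 + 0.75·0.6857) ≈ 0.2516
After the outbound-traffic monitor='anomaly': P(compromised) = 0.55·0.2516 / (0.55·0.2516 + 0.3·0.7484) ≈ 0.3813
After the outbound-traffic monitor='anomaly': P(compromised) = 0.55·0.3813 / (0.55·0.3813 + 0.3·0.6187) ≈ 0.5305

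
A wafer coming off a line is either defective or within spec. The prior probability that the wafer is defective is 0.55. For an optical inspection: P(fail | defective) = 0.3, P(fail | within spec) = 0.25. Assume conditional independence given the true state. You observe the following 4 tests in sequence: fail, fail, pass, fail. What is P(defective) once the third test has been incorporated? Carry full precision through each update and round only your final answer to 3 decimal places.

0.622

After 'fail': P(defective) = 0.3·0.5500 / (0.3·0.5500 + 0.25·0.4500) ≈ 0.5946
After 'fail': P(defective) = 0.3·0.5946 / (0.3·0.5946 + 0.25·0.4054) ≈ 0.6377
After 'pass': P(defective) = 0.7·0.6377 / (0.7·0.6377 + 0.75·0.3623) ≈ 0.6216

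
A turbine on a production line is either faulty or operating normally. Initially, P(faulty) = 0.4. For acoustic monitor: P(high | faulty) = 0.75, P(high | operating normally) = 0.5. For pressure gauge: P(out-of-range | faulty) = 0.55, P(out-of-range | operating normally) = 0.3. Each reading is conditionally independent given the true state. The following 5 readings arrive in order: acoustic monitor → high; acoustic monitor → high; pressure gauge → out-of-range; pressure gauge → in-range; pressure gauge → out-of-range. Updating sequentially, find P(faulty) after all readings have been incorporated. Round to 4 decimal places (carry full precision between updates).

0.7642

Each posterior becomes the prior for the next update.
After acoustic monitor='high': P(faulty) = 0.75·0.4000 / (0.75·0.4000 + 0.5·0.6000) ≈ 0.5000
After acoustic monitor='high': P(faulty) = 0.75·0.5000 / (0.75·0.5000 + 0.5·0.5000) ≈ 0.6000
After pressure gauge='out-of-range': P(faulty) = 0.55·0.6000 / (0.55·0.6000 + 0.3·0.4000) ≈ 0.7333
After pressure gauge='in-range': P(faulty) = 0.45·0.7333 / (0.45·0.7333 + 0.7·0.2667) ≈ 0.6387
After pressure gauge='out-of-range': P(faulty) = 0.55·0.6387 / (0.55·0.6387 + 0.3·0.3613) ≈ 0.7642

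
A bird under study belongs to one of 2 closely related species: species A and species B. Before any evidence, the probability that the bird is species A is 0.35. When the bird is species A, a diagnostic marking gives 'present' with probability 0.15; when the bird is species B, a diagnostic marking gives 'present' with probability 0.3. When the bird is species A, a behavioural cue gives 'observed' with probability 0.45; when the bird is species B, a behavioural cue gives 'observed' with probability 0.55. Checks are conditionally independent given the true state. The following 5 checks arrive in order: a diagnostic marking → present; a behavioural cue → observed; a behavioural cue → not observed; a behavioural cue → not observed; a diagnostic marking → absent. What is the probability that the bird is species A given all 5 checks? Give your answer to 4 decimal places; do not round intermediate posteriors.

0.2855

After a diagnostic marking='present': P(species A) = 0.15·0.3500 / (0.15·0.3500 + 0.3·0.6500) ≈ 0.2121
After a behavioural cue='observed': P(species A) = 0.45·0.2121 / (0.45·0.2121 + 0.55·0.7879) ≈ 0.1805
After a behavioural cue='not observed': P(species A) = 0.55·0.1805 / (0.55·0.1805 + 0.45·0.8195) ≈ 0.2121
After a behavioural cue='not observed': P(species A) = 0.55·0.2121 / (0.55·0.2121 + 0.45·0.7879) ≈ 0.2476
After a diagnostic marking='absent': P(species A) = 0.85·0.2476 / (0.85·0.2476 + 0.7·0.7524) ≈ 0.2855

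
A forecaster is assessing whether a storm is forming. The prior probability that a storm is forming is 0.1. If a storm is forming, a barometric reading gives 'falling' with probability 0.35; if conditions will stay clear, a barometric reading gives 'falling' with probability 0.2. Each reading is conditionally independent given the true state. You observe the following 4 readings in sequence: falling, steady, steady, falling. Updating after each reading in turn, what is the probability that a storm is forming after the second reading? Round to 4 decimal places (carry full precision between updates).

0.1364

After 'falling': P(storm) = 0.35·0.1000 / (0.35·0.1000 + 0.2·0.9000) ≈ 0.1628
After 'steady': P(storm) = 0.65·0.1628 / (0.65·0.1628 + 0.8·0.8372) ≈ 0.1364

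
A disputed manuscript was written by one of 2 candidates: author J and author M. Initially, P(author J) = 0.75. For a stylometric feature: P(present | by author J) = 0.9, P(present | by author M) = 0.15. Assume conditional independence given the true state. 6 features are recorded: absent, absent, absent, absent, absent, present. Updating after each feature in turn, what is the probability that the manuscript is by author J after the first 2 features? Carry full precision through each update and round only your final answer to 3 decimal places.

After 'absent': P(author J) = 0.1·0.7500 / (0.1·0.7500 + 0.85·0.2500) ≈ 0.2609
After 'absent': P(author J) = 0.1·0.2609 / (0.1·0.2609 + 0.85·0.7391) ≈ 0.0399

0.040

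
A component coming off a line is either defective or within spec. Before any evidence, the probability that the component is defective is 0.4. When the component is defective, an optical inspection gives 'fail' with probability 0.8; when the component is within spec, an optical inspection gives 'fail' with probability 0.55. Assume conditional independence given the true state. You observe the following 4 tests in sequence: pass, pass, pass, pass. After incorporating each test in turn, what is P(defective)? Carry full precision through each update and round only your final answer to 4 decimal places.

0.0254

After 'pass': P(defective) = 0.2·0.4000 / (0.2·0.4000 + 0.45·0.6000) ≈ 0.2286
After 'pass': P(defective) = 0.2·0.2286 / (0.2·0.2286 + 0.45·0.7714) ≈ 0.1164
After 'pass': P(defective) = 0.2·0.1164 / (0.2·0.1164 + 0.45·0.8836) ≈ 0.0553
After 'pass': P(defective) = 0.2·0.0553 / (0.2·0.0553 + 0.45·0.9447) ≈ 0.0254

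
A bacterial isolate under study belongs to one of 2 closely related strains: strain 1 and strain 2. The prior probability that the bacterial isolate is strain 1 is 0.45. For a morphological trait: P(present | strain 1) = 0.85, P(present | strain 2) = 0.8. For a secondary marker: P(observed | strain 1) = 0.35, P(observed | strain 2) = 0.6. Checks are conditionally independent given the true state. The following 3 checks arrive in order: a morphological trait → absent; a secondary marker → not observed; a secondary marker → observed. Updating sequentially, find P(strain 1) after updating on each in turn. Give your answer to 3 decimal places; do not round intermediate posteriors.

0.368

After a morphological trait='absent': P(strain 1) = 0.15·0.4500 / (0.15·0.4500 + 0.2·0.5500) ≈ 0.3803
After a secondary marker='not observed': P(strain 1) = 0.65·0.3803 / (0.65·0.3803 + 0.4·0.6197) ≈ 0.4993
After a secondary marker='observed': P(strain 1) = 0.35·0.4993 / (0.35·0.4993 + 0.6·0.5007) ≈ 0.3678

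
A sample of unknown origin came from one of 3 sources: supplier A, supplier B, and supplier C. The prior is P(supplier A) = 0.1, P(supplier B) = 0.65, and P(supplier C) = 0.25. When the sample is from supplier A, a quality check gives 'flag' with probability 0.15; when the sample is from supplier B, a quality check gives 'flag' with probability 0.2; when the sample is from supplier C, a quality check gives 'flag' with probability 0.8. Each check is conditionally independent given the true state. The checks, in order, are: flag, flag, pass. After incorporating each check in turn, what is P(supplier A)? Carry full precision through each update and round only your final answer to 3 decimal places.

After 'flag': normaliser = 0.15·0.1000 + 0.2·0.6500 + 0.8·0.2500; P(supplier A) ≈ 0.0435, P(supplier B) ≈ 0.3768, P(supplier C) ≈ 0.5797
After 'flag': normaliser = 0.15·0.0435 + 0.2·0.3768 + 0.8·0.5797; P(supplier A) ≈ 0.0120, P(supplier B) ≈ 0.1381, P(supplier C) ≈ 0.8499
After 'pass': normaliser = 0.85·0.0120 + 0.8·0.1381 + 0.2·0.8499; P(supplier A) ≈ 0.0350, P(supplier B) ≈ 0.3802, P(supplier C) ≈ 0.5849

0.035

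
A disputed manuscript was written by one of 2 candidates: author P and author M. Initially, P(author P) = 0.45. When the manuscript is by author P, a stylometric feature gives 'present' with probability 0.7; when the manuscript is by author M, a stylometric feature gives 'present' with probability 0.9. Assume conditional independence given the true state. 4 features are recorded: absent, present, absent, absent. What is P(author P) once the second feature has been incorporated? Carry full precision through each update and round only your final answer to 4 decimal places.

Apply Bayes' rule sequentially, carrying P(author P) forward.
After 'absent': P(author P) = 0.3·0.4500 / (0.3·0.4500 + 0.1·0.5500) ≈ 0.7105
After 'present': P(author P) = 0.7·0.7105 / (0.7·0.7105 + 0.9·0.2895) ≈ 0.6562

0.6563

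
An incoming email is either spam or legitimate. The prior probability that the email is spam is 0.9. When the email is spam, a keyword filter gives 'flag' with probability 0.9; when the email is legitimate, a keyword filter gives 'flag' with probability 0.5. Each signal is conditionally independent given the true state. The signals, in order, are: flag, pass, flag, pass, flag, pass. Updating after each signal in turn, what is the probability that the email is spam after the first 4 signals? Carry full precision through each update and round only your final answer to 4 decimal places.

Each posterior becomes the prior for the next update.
After 'flag': P(spam) = 0.9·0.9000 / (0.9·0.9000 + 0.5·0.1000) ≈ 0.9419
After 'pass': P(spam) = 0.1·0.9419 / (0.1·0.9419 + 0.5·0.0581) ≈ 0.7642
After 'flag': P(spam) = 0.9·0.7642 / (0.9·0.7642 + 0.5·0.2358) ≈ 0.8536
After 'pass': P(spam) = 0.1·0.8536 / (0.1·0.8536 + 0.5·0.1464) ≈ 0.5384

0.5384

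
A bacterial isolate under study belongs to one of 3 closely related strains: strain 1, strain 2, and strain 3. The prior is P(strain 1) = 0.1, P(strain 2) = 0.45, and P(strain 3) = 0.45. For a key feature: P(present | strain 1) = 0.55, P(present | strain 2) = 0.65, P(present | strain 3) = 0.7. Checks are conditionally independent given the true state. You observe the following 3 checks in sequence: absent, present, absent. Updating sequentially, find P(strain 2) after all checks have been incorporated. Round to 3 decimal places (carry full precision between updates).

0.476

After 'absent': normaliser = 0.45·0.1000 + 0.35·0.4500 + 0.3·0.4500; P(strain 1) ≈ 0.1333, P(strain 2) ≈ 0.4667, P(strain 3) ≈ 0.4000
After 'present': normaliser = 0.55·0.1333 + 0.65·0.4667 + 0.7·0.4000; P(strain 1) ≈ 0.1117, P(strain 2) ≈ 0.4619, P(strain 3) ≈ 0.4264
After 'absent': normaliser = 0.45·0.1117 + 0.35·0.4619 + 0.3·0.4264; P(strain 1) ≈ 0.1479, P(strain 2) ≈ 0.4757, P(strain 3) ≈ 0.3764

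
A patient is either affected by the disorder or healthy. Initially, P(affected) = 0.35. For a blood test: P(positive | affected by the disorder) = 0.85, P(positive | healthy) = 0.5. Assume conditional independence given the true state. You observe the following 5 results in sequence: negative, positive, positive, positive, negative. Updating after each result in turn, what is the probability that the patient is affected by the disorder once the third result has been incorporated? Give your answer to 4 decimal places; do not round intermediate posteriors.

Each posterior becomes the prior for the next update.
After 'negative': P(affected) = 0.15·0.3500 / (0.15·0.3500 + 0.5·0.6500) ≈ 0.1391
After 'positive': P(affected) = 0.85·0.1391 / (0.85·0.1391 + 0.5·0.8609) ≈ 0.2154
After 'positive': P(affected) = 0.85·0.2154 / (0.85·0.2154 + 0.5·0.7846) ≈ 0.3183

0.3183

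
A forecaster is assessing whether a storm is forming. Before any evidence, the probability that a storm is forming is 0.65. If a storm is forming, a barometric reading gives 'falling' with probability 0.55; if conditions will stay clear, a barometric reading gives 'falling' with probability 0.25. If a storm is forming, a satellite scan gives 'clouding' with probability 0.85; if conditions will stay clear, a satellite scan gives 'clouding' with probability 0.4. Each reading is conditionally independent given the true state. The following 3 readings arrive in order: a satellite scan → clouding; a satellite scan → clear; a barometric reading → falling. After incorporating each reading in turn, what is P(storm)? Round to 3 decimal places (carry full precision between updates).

After a satellite scan='clouding': P(storm) = 0.85·0.6500 / (0.85·0.6500 + 0.4·0.3500) ≈ 0.7978
After a satellite scan='clear': P(storm) = 0.15·0.7978 / (0.15·0.7978 + 0.6·0.2022) ≈ 0.4966
After a barometric reading='falling': P(storm) = 0.55·0.4966 / (0.55·0.4966 + 0.25·0.5034) ≈ 0.6846

0.685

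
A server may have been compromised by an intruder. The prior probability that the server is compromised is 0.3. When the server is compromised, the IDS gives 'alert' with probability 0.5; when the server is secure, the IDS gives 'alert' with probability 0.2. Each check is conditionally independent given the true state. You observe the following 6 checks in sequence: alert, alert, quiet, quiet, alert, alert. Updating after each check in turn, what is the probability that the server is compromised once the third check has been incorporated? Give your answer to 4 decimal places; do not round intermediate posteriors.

0.6260

Each posterior becomes the prior for the next update.
After 'alert': P(compromised) = 0.5·0.3000 / (0.5·0.3000 + 0.2·0.7000) ≈ 0.5172
After 'alert': P(compromised) = 0.5·0.5172 / (0.5·0.5172 + 0.2·0.4828) ≈ 0.7282
After 'quiet': P(compromised) = 0.5·0.7282 / (0.5·0.7282 + 0.8·0.2718) ≈ 0.6260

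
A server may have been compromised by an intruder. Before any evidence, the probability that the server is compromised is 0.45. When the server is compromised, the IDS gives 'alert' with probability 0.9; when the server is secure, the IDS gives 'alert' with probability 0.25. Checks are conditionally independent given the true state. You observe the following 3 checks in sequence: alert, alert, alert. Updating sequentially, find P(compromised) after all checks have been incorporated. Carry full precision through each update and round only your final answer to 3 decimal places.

After 'alert': P(compromised) = 0.9·0.4500 / (0.9·0.4500 + 0.25·0.5500) ≈ 0.7465
After 'alert': P(compromised) = 0.9·0.7465 / (0.9·0.7465 + 0.25·0.2535) ≈ 0.9138
After 'alert': P(compromised) = 0.9·0.9138 / (0.9·0.9138 + 0.25·0.0862) ≈ 0.9745

0.974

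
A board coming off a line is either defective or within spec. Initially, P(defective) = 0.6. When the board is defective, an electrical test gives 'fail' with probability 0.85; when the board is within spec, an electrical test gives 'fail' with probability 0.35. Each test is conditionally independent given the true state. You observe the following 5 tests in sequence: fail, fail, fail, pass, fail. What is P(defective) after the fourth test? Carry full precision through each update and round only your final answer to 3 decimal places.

0.832

Each posterior becomes the prior for the next update.
After 'fail': P(defective) = 0.85·0.6000 / (0.85·0.6000 + 0.35·0.4000) ≈ 0.7846
After 'fail': P(defective) = 0.85·0.7846 / (0.85·0.7846 + 0.35·0.2154) ≈ 0.8984
After 'fail': P(defective) = 0.85·0.8984 / (0.85·0.8984 + 0.35·0.1016) ≈ 0.9555
After 'pass': P(defective) = 0.15·0.9555 / (0.15·0.9555 + 0.65·0.0445) ≈ 0.8322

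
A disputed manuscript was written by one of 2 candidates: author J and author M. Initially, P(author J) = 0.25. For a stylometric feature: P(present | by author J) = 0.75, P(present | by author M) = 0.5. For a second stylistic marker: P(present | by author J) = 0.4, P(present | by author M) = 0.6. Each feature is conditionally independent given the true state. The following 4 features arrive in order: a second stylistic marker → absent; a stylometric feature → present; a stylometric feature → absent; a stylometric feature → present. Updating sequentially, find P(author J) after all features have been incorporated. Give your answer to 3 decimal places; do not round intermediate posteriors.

0.360

After a second stylistic marker='absent': P(author J) = 0.6·0.2500 / (0.6·0.2500 + 0.4·0.7500) ≈ 0.3333
After a stylometric feature='present': P(author J) = 0.75·0.3333 / (0.75·0.3333 + 0.5·0.6667) ≈ 0.4286
After a stylometric feature='absent': P(author J) = 0.25·0.4286 / (0.25·0.4286 + 0.5·0.5714) ≈ 0.2727
After a stylometric feature='present': P(author J) = 0.75·0.2727 / (0.75·0.2727 + 0.5·0.7273) ≈ 0.3600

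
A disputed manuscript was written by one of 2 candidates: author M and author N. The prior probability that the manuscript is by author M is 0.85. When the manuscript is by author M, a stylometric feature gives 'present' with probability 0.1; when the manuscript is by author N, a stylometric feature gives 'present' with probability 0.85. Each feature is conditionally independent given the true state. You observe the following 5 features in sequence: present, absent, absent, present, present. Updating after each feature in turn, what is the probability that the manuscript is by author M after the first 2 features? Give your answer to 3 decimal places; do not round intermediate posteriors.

0.800

Apply Bayes' rule sequentially, carrying P(author M) forward.
After 'present': P(author M) = 0.1·0.8500 / (0.1·0.8500 + 0.85·0.1500) ≈ 0.4000
After 'absent': P(author M) = 0.9·0.4000 / (0.9·0.4000 + 0.15·0.6000) ≈ 0.8000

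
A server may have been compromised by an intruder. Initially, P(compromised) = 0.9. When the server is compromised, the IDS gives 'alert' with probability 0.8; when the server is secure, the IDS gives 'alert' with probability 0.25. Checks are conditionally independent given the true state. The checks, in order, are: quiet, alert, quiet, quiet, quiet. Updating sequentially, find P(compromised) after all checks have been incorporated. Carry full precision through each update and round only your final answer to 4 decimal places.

0.1271

Apply Bayes' rule sequentially, carrying P(compromised) forward.
After 'quiet': P(compromised) = 0.2·0.9000 / (0.2·0.9000 + 0.75·0.1000) ≈ 0.7059
After 'alert': P(compromised) = 0.8·0.7059 / (0.8·0.7059 + 0.25·0.2941) ≈ 0.8848
After 'quiet': P(compromised) = 0.2·0.8848 / (0.2·0.8848 + 0.75·0.1152) ≈ 0.6719
After 'quiet': P(compromised) = 0.2·0.6719 / (0.2·0.6719 + 0.75·0.3281) ≈ 0.3532
After 'quiet': P(compromised) = 0.2·0.3532 / (0.2·0.3532 + 0.75·0.6468) ≈ 0.1271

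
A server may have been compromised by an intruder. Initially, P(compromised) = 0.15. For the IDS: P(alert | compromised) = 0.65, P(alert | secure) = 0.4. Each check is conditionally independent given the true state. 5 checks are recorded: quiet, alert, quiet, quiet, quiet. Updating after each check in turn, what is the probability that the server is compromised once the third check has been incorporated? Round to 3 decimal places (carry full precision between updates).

After 'quiet': P(compromised) = 0.35·0.1500 / (0.35·0.1500 + 0.6·0.8500) ≈ 0.0933
After 'alert': P(compromised) = 0.65·0.0933 / (0.65·0.0933 + 0.4·0.9067) ≈ 0.1433
After 'quiet': P(compromised) = 0.35·0.1433 / (0.35·0.1433 + 0.6·0.8567) ≈ 0.0889

0.089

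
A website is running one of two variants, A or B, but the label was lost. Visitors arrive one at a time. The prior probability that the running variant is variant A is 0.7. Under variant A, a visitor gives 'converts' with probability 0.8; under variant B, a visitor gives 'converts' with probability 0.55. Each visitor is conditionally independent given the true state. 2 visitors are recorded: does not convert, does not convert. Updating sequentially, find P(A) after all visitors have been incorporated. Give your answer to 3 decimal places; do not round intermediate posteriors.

After 'does not convert': P(A) = 0.2·0.7000 / (0.2·0.7000 + 0.45·0.3000) ≈ 0.5091
After 'does not convert': P(A) = 0.2·0.5091 / (0.2·0.5091 + 0.45·0.4909) ≈ 0.3155

0.315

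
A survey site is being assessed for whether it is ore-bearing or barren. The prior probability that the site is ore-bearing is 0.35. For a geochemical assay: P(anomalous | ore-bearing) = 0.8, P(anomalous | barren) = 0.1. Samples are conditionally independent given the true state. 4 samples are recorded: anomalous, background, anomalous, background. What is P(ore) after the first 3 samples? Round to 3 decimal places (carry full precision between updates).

Apply Bayes' rule sequentially, carrying P(ore) forward.
After 'anomalous': P(ore) = 0.8·0.3500 / (0.8·0.3500 + 0.1·0.6500) ≈ 0.8116
After 'background': P(ore) = 0.2·0.8116 / (0.2·0.8116 + 0.9·0.1884) ≈ 0.4891
After 'anomalous': P(ore) = 0.8·0.4891 / (0.8·0.4891 + 0.1·0.5109) ≈ 0.8845

0.885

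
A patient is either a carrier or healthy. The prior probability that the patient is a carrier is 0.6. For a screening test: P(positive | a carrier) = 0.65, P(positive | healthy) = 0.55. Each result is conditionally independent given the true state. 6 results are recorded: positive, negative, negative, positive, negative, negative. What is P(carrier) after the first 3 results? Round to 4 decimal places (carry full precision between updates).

After 'positive': P(carrier) = 0.65·0.6000 / (0.65·0.6000 + 0.55·0.4000) ≈ 0.6393
After 'negative': P(carrier) = 0.35·0.6393 / (0.35·0.6393 + 0.45·0.3607) ≈ 0.5796
After 'negative': P(carrier) = 0.35·0.5796 / (0.35·0.5796 + 0.45·0.4204) ≈ 0.5175

0.5175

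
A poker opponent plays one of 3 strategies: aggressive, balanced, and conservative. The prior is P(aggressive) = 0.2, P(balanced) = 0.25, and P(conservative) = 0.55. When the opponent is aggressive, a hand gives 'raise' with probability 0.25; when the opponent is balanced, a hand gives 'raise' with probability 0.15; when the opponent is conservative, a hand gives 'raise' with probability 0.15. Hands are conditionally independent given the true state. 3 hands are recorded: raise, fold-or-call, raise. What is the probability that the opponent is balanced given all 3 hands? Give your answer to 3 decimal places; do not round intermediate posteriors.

0.194

Each posterior becomes the prior for the next update.
After 'raise': normaliser = 0.25·0.2000 + 0.15·0.2500 + 0.15·0.5500; P(aggressive) ≈ 0.2941, P(balanced) ≈ 0.2206, P(conservative) ≈ 0.4853
After 'fold-or-call': normaliser = 0.75·0.2941 + 0.85·0.2206 + 0.85·0.4853; P(aggressive) ≈ 0.2688, P(balanced) ≈ 0.2285, P(conservative) ≈ 0.5027
After 'raise': normaliser = 0.25·0.2688 + 0.15·0.2285 + 0.15·0.5027; P(aggressive) ≈ 0.3799, P(balanced) ≈ 0.1938, P(conservative) ≈ 0.4263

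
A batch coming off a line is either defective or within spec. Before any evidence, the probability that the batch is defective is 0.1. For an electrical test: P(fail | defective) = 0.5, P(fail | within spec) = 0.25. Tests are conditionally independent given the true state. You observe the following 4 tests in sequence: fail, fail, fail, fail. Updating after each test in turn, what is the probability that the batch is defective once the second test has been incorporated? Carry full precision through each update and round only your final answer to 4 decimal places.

0.3077

After 'fail': P(defective) = 0.5·0.1000 / (0.5·0.1000 + 0.25·0.9000) ≈ 0.1818
After 'fail': P(defective) = 0.5·0.1818 / (0.5·0.1818 + 0.25·0.8182) ≈ 0.3077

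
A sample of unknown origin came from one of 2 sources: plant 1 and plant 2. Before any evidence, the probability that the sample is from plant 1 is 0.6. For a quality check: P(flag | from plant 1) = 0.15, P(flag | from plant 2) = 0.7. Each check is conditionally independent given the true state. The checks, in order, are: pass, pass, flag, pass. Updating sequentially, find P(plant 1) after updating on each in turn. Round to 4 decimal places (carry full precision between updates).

0.8797

After 'pass': P(plant 1) = 0.85·0.6000 / (0.85·0.6000 + 0.3·0.4000) ≈ 0.8095
After 'pass': P(plant 1) = 0.85·0.8095 / (0.85·0.8095 + 0.3·0.1905) ≈ 0.9233
After 'flag': P(plant 1) = 0.15·0.9233 / (0.15·0.9233 + 0.7·0.0767) ≈ 0.7207
After 'pass': P(plant 1) = 0.85·0.7207 / (0.85·0.7207 + 0.3·0.2793) ≈ 0.8797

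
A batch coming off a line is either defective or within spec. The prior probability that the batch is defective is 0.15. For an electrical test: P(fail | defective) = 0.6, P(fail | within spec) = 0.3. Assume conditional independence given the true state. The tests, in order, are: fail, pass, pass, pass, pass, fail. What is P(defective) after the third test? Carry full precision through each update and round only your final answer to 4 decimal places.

0.1033

After 'fail': P(defective) = 0.6·0.1500 / (0.6·0.1500 + 0.3·0.8500) ≈ 0.2609
After 'pass': P(defective) = 0.4·0.2609 / (0.4·0.2609 + 0.7·0.7391) ≈ 0.1678
After 'pass': P(defective) = 0.4·0.1678 / (0.4·0.1678 + 0.7·0.8322) ≈ 0.1033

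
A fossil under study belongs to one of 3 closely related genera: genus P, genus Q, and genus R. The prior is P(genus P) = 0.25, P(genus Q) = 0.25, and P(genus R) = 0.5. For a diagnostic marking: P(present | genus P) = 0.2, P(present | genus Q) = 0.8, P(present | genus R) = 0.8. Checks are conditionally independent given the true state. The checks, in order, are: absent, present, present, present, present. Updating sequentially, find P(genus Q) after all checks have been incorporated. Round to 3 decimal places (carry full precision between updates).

0.332

After 'absent': normaliser = 0.8·0.2500 + 0.2·0.2500 + 0.2·0.5000; P(genus P) ≈ 0.5714, P(genus Q) ≈ 0.1429, P(genus R) ≈ 0.2857
After 'present': normaliser = 0.2·0.5714 + 0.8·0.1429 + 0.8·0.2857; P(genus P) ≈ 0.2500, P(genus Q) ≈ 0.2500, P(genus R) ≈ 0.5000
After 'present': normaliser = 0.2·0.2500 + 0.8·0.2500 + 0.8·0.5000; P(genus P) ≈ 0.0769, P(genus Q) ≈ 0.3077, P(genus R) ≈ 0.6154
After 'present': normaliser = 0.2·0.0769 + 0.8·0.3077 + 0.8·0.6154; P(genus P) ≈ 0.0204, P(genus Q) ≈ 0.3265, P(genus R) ≈ 0.6531
After 'present': normaliser = 0.2·0.0204 + 0.8·0.3265 + 0.8·0.6531; P(genus P) ≈ 0.0052, P(genus Q) ≈ 0.3316, P(genus R) ≈ 0.6632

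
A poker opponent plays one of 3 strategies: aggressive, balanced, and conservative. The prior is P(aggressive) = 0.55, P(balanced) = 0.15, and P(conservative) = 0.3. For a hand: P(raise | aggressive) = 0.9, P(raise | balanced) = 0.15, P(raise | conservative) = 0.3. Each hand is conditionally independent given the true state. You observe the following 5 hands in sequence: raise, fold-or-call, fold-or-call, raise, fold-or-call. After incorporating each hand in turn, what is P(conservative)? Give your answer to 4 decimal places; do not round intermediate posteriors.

0.7862

Apply Bayes' rule sequentially, carrying P(conservative) forward.
After 'raise': normaliser = 0.9·0.5500 + 0.15·0.1500 + 0.3·0.3000; P(aggressive) ≈ 0.8148, P(balanced) ≈ 0.0370, P(conservative) ≈ 0.1481
After 'fold-or-call': normaliser = 0.1·0.8148 + 0.85·0.0370 + 0.7·0.1481; P(aggressive) ≈ 0.3761, P(balanced) ≈ 0.1453, P(conservative) ≈ 0.4786
After 'fold-or-call': normaliser = 0.1·0.3761 + 0.85·0.1453 + 0.7·0.4786; P(aggressive) ≈ 0.0758, P(balanced) ≈ 0.2489, P(conservative) ≈ 0.6753
After 'raise': normaliser = 0.9·0.0758 + 0.15·0.2489 + 0.3·0.6753; P(aggressive) ≈ 0.2214, P(balanced) ≈ 0.1212, P(conservative) ≈ 0.6574
After 'fold-or-call': normaliser = 0.1·0.2214 + 0.85·0.1212 + 0.7·0.6574; P(aggressive) ≈ 0.0378, P(balanced) ≈ 0.1760, P(conservative) ≈ 0.7862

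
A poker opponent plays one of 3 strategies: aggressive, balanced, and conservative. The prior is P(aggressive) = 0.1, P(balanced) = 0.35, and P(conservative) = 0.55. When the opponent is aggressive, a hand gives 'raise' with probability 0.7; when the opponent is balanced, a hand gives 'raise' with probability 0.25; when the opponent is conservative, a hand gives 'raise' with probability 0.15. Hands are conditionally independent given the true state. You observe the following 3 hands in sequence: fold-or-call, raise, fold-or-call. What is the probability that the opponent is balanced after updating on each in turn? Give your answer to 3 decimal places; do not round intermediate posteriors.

0.428

Apply Bayes' rule sequentially, carrying P(balanced) forward.
After 'fold-or-call': normaliser = 0.3·0.1000 + 0.75·0.3500 + 0.85·0.5500; P(aggressive) ≈ 0.0395, P(balanced) ≈ 0.3454, P(conservative) ≈ 0.6151
After 'raise': normaliser = 0.7·0.0395 + 0.25·0.3454 + 0.15·0.6151; P(aggressive) ≈ 0.1340, P(balanced) ≈ 0.4187, P(conservative) ≈ 0.4474
After 'fold-or-call': normaliser = 0.3·0.1340 + 0.75·0.4187 + 0.85·0.4474; P(aggressive) ≈ 0.0547, P(balanced) ≈ 0.4275, P(conservative) ≈ 0.5178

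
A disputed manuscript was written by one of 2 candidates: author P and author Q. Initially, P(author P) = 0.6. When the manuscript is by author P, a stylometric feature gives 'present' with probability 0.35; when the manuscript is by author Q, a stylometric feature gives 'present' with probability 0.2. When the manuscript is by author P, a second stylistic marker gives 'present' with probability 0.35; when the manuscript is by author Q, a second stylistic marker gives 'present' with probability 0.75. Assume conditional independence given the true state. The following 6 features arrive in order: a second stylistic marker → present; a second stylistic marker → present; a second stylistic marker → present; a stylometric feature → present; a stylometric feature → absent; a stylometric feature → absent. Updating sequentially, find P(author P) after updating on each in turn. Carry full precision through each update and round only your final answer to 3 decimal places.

0.150

After a second stylistic marker='present': P(author P) = 0.35·0.6000 / (0.35·0.6000 + 0.75·0.4000) ≈ 0.4118
After a second stylistic marker='present': P(author P) = 0.35·0.4118 / (0.35·0.4118 + 0.75·0.5882) ≈ 0.2462
After a second stylistic marker='present': P(author P) = 0.35·0.2462 / (0.35·0.2462 + 0.75·0.7538) ≈ 0.1323
After a stylometric feature='present': P(author P) = 0.35·0.1323 / (0.35·0.1323 + 0.2·0.8677) ≈ 0.2106
After a stylometric feature='absent': P(author P) = 0.65·0.2106 / (0.65·0.2106 + 0.8·0.7894) ≈ 0.1781
After a stylometric feature='absent': P(author P) = 0.65·0.1781 / (0.65·0.1781 + 0.8·0.8219) ≈ 0.1497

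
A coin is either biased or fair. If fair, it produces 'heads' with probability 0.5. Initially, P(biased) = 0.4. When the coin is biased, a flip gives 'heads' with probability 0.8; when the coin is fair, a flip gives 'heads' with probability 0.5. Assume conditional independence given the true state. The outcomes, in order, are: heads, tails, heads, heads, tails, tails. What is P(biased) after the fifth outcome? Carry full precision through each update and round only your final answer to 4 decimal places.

After 'heads': P(biased) = 0.8·0.4000 / (0.8·0.4000 + 0.5·0.6000) ≈ 0.5161
After 'tails': P(biased) = 0.2·0.5161 / (0.2·0.5161 + 0.5·0.4839) ≈ 0.2991
After 'heads': P(biased) = 0.8·0.2991 / (0.8·0.2991 + 0.5·0.7009) ≈ 0.4057
After 'heads': P(biased) = 0.8·0.4057 / (0.8·0.4057 + 0.5·0.5943) ≈ 0.5220
After 'tails': P(biased) = 0.2·0.5220 / (0.2·0.5220 + 0.5·0.4780) ≈ 0.3041

0.3041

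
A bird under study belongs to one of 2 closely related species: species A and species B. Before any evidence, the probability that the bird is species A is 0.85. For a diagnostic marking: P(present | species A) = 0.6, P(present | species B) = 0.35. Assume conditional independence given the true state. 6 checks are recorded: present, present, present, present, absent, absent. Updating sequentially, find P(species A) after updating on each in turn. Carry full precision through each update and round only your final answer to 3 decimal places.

After 'present': P(species A) = 0.6·0.8500 / (0.6·0.8500 + 0.35·0.1500) ≈ 0.9067
After 'present': P(species A) = 0.6·0.9067 / (0.6·0.9067 + 0.35·0.0933) ≈ 0.9434
After 'present': P(species A) = 0.6·0.9434 / (0.6·0.9434 + 0.35·0.0566) ≈ 0.9662
After 'present': P(species A) = 0.6·0.9662 / (0.6·0.9662 + 0.35·0.0338) ≈ 0.9800
After 'absent': P(species A) = 0.4·0.9800 / (0.4·0.9800 + 0.65·0.0200) ≈ 0.9679
After 'absent': P(species A) = 0.4·0.9679 / (0.4·0.9679 + 0.65·0.0321) ≈ 0.9488

0.949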